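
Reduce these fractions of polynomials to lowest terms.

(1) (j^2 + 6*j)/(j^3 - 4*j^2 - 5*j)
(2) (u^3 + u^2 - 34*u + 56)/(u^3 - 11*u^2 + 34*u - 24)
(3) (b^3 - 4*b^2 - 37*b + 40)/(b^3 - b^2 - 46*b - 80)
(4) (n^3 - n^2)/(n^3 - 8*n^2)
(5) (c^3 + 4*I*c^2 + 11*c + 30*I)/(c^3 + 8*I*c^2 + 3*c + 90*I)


(1) = (j + 6)/(j^2 - 4*j - 5)
(2) = (u^2 + 5*u - 14)/(u^2 - 7*u + 6)
(3) = (b - 1)/(b + 2)
(4) = (n - 1)/(n - 8)
(5) = (c + 2*I)/(c + 6*I)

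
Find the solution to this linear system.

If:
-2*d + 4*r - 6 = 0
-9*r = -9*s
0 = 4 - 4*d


Then:
d = 1
r = 2
s = 2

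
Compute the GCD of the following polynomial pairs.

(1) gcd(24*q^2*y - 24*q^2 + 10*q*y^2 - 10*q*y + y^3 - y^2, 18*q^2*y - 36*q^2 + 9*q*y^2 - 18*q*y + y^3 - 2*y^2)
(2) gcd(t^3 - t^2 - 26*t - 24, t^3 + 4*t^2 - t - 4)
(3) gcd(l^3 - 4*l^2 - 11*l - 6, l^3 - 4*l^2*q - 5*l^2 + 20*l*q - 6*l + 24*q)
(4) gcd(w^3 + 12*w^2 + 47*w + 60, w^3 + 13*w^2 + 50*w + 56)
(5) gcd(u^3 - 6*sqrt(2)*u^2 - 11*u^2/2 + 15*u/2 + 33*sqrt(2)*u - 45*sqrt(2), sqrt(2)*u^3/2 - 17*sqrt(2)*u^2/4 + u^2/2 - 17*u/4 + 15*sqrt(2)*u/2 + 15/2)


(1) = 6*q + y
(2) = t^2 + 5*t + 4
(3) = gcd((l - 6)*(l + 1)^2, (l - 6)*(l + 1)*(l - 4*q)) = l^2 - 5*l - 6
(4) = gcd((w + 3)*(w + 4)*(w + 5), (w + 2)*(w + 4)*(w + 7)) = w + 4
(5) = u - 5/2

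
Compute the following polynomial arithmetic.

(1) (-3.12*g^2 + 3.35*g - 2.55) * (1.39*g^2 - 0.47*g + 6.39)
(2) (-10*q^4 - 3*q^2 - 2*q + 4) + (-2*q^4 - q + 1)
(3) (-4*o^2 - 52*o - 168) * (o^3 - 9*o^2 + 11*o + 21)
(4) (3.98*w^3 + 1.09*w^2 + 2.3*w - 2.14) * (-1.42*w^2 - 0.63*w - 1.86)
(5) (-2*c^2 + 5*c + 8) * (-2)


(1) = -4.3368*g^4 + 6.1229*g^3 - 25.0558*g^2 + 22.605*g - 16.2945
(2) = -12*q^4 - 3*q^2 - 3*q + 5
(3) = -4*o^5 - 16*o^4 + 256*o^3 + 856*o^2 - 2940*o - 3528
(4) = -5.6516*w^5 - 4.0552*w^4 - 11.3555*w^3 - 0.4376*w^2 - 2.9298*w + 3.9804
(5) = 4*c^2 - 10*c - 16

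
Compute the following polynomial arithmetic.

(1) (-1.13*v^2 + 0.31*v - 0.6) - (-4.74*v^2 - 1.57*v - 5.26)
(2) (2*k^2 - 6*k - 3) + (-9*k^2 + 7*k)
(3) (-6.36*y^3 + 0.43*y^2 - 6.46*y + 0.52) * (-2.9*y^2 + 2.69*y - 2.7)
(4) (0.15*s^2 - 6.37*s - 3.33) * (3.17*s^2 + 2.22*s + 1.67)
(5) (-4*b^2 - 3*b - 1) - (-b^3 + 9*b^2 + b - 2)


(1) = 3.61*v^2 + 1.88*v + 4.66
(2) = -7*k^2 + k - 3
(3) = 18.444*y^5 - 18.3554*y^4 + 37.0627*y^3 - 20.0464*y^2 + 18.8408*y - 1.404
(4) = 0.4755*s^4 - 19.8599*s^3 - 24.447*s^2 - 18.0305*s - 5.5611
(5) = b^3 - 13*b^2 - 4*b + 1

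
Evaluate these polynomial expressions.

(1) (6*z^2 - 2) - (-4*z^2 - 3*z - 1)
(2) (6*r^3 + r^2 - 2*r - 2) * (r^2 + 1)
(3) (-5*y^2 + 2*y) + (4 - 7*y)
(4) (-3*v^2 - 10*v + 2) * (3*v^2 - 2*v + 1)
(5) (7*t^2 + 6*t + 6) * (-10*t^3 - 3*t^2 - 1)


(1) = 10*z^2 + 3*z - 1
(2) = 6*r^5 + r^4 + 4*r^3 - r^2 - 2*r - 2
(3) = -5*y^2 - 5*y + 4
(4) = -9*v^4 - 24*v^3 + 23*v^2 - 14*v + 2
(5) = -70*t^5 - 81*t^4 - 78*t^3 - 25*t^2 - 6*t - 6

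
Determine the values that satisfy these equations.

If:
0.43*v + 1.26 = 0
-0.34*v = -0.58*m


Then:
m = -1.72
v = -2.93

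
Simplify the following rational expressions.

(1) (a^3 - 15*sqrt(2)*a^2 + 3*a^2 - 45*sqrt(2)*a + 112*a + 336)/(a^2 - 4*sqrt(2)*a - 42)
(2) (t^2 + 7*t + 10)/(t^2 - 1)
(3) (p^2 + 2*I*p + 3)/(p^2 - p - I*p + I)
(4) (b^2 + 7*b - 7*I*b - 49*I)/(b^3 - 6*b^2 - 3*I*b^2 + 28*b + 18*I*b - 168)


(1) = (a^2 + a*(3 - 8*sqrt(2)) - 24*sqrt(2))/(a + 3*sqrt(2))
(2) = (t^2 + 7*t + 10)/(t^2 - 1)
(3) = (p + 3*I)/(p - 1)
(4) = (b + 7)/(b^2 + b*(-6 + 4*I) - 24*I)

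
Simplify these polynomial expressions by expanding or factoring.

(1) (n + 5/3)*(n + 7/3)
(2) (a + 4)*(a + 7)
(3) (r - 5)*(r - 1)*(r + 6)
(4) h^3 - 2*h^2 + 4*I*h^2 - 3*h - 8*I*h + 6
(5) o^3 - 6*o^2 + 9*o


(1) = n^2 + 4*n + 35/9
(2) = a^2 + 11*a + 28
(3) = r^3 - 31*r + 30
(4) = (h - 2)*(h + I)*(h + 3*I)
(5) = o*(o - 3)^2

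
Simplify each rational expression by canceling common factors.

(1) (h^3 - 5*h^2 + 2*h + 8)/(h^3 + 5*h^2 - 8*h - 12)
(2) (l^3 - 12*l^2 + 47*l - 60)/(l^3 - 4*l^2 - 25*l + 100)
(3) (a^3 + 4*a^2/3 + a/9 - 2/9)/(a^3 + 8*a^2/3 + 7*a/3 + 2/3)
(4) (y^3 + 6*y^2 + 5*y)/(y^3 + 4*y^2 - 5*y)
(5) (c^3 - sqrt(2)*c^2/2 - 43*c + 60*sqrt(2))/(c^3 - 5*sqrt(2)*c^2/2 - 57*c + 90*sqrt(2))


(1) = (h - 4)/(h + 6)
(2) = (l - 3)/(l + 5)
(3) = (3*a - 1)/(3*a + 3)
(4) = (y + 1)/(y - 1)
(5) = (4*c - 16*sqrt(2))/(4*c - 24*sqrt(2))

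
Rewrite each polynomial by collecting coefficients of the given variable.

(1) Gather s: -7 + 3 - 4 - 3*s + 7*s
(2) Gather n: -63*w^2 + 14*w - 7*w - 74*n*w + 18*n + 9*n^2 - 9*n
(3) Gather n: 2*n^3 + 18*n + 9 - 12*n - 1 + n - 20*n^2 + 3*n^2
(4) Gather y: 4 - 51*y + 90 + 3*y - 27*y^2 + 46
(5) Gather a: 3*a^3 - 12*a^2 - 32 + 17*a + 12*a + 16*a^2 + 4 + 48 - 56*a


(1) = 4*s - 8
(2) = 9*n^2 + n*(9 - 74*w) - 63*w^2 + 7*w
(3) = 2*n^3 - 17*n^2 + 7*n + 8
(4) = -27*y^2 - 48*y + 140
(5) = 3*a^3 + 4*a^2 - 27*a + 20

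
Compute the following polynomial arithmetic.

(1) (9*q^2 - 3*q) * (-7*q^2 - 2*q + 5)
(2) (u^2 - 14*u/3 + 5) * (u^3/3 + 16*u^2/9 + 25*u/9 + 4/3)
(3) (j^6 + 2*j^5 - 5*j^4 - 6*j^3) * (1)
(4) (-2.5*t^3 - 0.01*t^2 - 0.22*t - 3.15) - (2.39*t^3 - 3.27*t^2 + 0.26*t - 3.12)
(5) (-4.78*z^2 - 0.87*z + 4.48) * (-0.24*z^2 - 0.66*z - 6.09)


(1) = -63*q^4 + 3*q^3 + 51*q^2 - 15*q
(2) = u^5/3 + 2*u^4/9 - 104*u^3/27 - 74*u^2/27 + 23*u/3 + 20/3
(3) = j^6 + 2*j^5 - 5*j^4 - 6*j^3
(4) = -4.89*t^3 + 3.26*t^2 - 0.48*t - 0.03
(5) = 1.1472*z^4 + 3.3636*z^3 + 28.6092*z^2 + 2.3415*z - 27.2832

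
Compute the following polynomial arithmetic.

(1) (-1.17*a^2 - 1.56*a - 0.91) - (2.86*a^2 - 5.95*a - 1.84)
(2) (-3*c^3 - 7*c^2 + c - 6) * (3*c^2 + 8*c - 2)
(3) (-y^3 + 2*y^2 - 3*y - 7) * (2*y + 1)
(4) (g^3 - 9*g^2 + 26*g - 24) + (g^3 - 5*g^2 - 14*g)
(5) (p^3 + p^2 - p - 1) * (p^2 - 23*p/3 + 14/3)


(1) = -4.03*a^2 + 4.39*a + 0.93
(2) = -9*c^5 - 45*c^4 - 47*c^3 + 4*c^2 - 50*c + 12
(3) = -2*y^4 + 3*y^3 - 4*y^2 - 17*y - 7
(4) = 2*g^3 - 14*g^2 + 12*g - 24
(5) = p^5 - 20*p^4/3 - 4*p^3 + 34*p^2/3 + 3*p - 14/3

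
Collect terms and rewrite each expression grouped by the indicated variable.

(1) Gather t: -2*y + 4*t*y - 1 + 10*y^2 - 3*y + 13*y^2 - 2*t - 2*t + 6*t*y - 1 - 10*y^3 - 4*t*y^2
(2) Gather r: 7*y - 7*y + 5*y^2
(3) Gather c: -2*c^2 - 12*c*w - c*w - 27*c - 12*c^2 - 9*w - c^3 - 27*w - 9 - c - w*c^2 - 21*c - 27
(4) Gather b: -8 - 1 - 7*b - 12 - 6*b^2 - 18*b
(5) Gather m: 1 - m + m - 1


(1) = t*(-4*y^2 + 10*y - 4) - 10*y^3 + 23*y^2 - 5*y - 2
(2) = 5*y^2
(3) = -c^3 + c^2*(-w - 14) + c*(-13*w - 49) - 36*w - 36
(4) = -6*b^2 - 25*b - 21
(5) = 0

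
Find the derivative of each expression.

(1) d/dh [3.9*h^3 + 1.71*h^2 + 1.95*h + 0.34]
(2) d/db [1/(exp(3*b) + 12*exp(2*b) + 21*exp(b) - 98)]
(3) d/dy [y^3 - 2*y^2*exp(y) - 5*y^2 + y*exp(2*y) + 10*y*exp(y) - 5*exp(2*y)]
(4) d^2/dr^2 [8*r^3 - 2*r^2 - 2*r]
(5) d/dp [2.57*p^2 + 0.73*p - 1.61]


(1) = 11.7*h^2 + 3.42*h + 1.95
(2) = 3*(-exp(2*b) - 8*exp(b) - 7)*exp(b)/(exp(3*b) + 12*exp(2*b) + 21*exp(b) - 98)^2
(3) = -2*y^2*exp(y) + 3*y^2 + 2*y*exp(2*y) + 6*y*exp(y) - 10*y - 9*exp(2*y) + 10*exp(y)
(4) = 48*r - 4
(5) = 5.14*p + 0.73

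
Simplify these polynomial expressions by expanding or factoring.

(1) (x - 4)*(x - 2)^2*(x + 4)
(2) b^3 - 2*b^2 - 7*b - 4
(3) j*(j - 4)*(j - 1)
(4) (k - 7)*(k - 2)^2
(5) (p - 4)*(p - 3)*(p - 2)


(1) = x^4 - 4*x^3 - 12*x^2 + 64*x - 64
(2) = (b - 4)*(b + 1)^2
(3) = j^3 - 5*j^2 + 4*j
(4) = k^3 - 11*k^2 + 32*k - 28
(5) = p^3 - 9*p^2 + 26*p - 24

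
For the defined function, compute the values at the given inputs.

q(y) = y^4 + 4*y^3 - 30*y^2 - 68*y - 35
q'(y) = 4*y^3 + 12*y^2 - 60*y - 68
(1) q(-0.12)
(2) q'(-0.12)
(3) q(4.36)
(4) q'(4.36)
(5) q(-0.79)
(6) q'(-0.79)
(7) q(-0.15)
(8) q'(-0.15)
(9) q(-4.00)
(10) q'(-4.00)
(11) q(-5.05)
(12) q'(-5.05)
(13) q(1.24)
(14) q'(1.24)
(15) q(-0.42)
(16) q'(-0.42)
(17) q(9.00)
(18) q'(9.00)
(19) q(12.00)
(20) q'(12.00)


(1) = -27.28
(2) = -60.63
(3) = -208.88
(4) = 230.04
(5) = -1.59
(6) = -15.08
(7) = -25.49
(8) = -58.74
(9) = -243.00
(10) = 108.00
(11) = -321.45
(12) = 25.88
(13) = -155.46
(14) = -116.32
(15) = -12.00
(16) = -40.98
(17) = 6400.00
(18) = 3280.00
(19) = 22477.00
(20) = 7852.00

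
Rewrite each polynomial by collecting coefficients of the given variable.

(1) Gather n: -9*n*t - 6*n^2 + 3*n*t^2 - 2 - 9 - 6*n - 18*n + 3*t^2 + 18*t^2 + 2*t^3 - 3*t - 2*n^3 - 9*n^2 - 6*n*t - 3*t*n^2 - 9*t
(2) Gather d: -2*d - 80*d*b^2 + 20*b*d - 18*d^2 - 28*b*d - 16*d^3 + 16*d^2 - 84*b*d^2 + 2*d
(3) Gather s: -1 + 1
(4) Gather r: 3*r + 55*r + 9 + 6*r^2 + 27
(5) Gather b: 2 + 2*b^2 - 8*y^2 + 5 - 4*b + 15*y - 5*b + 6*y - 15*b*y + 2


(1) = -2*n^3 + n^2*(-3*t - 15) + n*(3*t^2 - 15*t - 24) + 2*t^3 + 21*t^2 - 12*t - 11
(2) = -16*d^3 + d^2*(-84*b - 2) + d*(-80*b^2 - 8*b)
(3) = 0
(4) = 6*r^2 + 58*r + 36
(5) = 2*b^2 + b*(-15*y - 9) - 8*y^2 + 21*y + 9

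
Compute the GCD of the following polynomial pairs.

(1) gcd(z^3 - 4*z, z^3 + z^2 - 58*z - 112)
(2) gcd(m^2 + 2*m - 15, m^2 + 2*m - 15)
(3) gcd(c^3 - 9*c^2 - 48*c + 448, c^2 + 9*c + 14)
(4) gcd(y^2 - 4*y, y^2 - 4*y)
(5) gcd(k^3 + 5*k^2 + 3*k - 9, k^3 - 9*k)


(1) = gcd(z*(z - 2)*(z + 2), (z - 8)*(z + 2)*(z + 7)) = z + 2
(2) = gcd((m - 3)*(m + 5), (m - 3)*(m + 5)) = m^2 + 2*m - 15
(3) = gcd((c - 8)^2*(c + 7), (c + 2)*(c + 7)) = c + 7
(4) = gcd(y*(y - 4), y*(y - 4)) = y^2 - 4*y
(5) = gcd((k - 1)*(k + 3)^2, k*(k - 3)*(k + 3)) = k + 3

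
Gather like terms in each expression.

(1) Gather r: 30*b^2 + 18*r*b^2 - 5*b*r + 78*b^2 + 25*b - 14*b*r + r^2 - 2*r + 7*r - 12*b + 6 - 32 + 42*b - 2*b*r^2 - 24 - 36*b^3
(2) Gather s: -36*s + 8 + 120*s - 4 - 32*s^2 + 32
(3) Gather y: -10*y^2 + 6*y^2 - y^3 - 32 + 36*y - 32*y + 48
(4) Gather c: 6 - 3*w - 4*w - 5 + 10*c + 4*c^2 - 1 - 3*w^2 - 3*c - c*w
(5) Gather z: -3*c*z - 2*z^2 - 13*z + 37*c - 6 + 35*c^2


(1) = -36*b^3 + 108*b^2 + 55*b + r^2*(1 - 2*b) + r*(18*b^2 - 19*b + 5) - 50
(2) = -32*s^2 + 84*s + 36
(3) = -y^3 - 4*y^2 + 4*y + 16
(4) = 4*c^2 + c*(7 - w) - 3*w^2 - 7*w
(5) = 35*c^2 + 37*c - 2*z^2 + z*(-3*c - 13) - 6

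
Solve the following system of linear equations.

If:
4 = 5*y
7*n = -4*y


Then:
n = -16/35
y = 4/5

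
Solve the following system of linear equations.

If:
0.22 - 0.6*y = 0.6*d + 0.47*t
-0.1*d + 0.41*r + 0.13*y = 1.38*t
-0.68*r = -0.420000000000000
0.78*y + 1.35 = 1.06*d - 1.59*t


Then:
d = 0.92
r = 0.62
t = 0.06
y = -0.60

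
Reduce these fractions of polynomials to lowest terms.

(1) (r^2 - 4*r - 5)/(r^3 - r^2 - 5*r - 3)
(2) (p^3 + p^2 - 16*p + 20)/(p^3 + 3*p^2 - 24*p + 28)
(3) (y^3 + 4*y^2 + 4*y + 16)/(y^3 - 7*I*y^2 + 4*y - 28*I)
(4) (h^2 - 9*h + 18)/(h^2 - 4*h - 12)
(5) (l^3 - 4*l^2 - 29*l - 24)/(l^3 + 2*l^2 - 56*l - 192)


(1) = (r - 5)/(r^2 - 2*r - 3)
(2) = (p + 5)/(p + 7)
(3) = (y + 4)/(y - 7*I)
(4) = (h - 3)/(h + 2)
(5) = (l^2 + 4*l + 3)/(l^2 + 10*l + 24)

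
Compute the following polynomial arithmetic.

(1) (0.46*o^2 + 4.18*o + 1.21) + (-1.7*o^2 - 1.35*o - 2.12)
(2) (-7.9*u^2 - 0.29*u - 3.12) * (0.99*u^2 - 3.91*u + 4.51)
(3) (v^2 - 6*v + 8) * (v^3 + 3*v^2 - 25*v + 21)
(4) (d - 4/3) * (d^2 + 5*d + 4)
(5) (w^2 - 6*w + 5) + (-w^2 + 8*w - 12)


(1) = -1.24*o^2 + 2.83*o - 0.91
(2) = -7.821*u^4 + 30.6019*u^3 - 37.5839*u^2 + 10.8913*u - 14.0712
(3) = v^5 - 3*v^4 - 35*v^3 + 195*v^2 - 326*v + 168
(4) = d^3 + 11*d^2/3 - 8*d/3 - 16/3
(5) = 2*w - 7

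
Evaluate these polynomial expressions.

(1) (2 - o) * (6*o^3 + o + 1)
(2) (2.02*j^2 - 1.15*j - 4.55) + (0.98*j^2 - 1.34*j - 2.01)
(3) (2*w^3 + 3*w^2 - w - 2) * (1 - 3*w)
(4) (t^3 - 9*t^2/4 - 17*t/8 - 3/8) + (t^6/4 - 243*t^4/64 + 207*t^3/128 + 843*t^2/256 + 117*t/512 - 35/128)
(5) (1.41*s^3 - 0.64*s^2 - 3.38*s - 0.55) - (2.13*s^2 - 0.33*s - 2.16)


(1) = -6*o^4 + 12*o^3 - o^2 + o + 2
(2) = 3.0*j^2 - 2.49*j - 6.56
(3) = -6*w^4 - 7*w^3 + 6*w^2 + 5*w - 2
(4) = t^6/4 - 243*t^4/64 + 335*t^3/128 + 267*t^2/256 - 971*t/512 - 83/128
(5) = 1.41*s^3 - 2.77*s^2 - 3.05*s + 1.61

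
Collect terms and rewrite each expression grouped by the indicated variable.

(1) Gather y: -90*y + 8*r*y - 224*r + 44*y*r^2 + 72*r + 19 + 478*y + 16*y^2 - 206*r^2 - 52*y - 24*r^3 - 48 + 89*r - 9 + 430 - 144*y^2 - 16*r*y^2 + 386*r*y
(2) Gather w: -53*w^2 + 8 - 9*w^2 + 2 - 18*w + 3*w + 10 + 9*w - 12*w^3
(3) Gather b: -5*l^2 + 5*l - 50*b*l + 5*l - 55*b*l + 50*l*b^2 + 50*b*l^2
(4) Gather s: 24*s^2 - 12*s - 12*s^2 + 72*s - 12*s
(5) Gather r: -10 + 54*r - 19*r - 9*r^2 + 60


(1) = -24*r^3 - 206*r^2 - 63*r + y^2*(-16*r - 128) + y*(44*r^2 + 394*r + 336) + 392
(2) = -12*w^3 - 62*w^2 - 6*w + 20
(3) = 50*b^2*l + b*(50*l^2 - 105*l) - 5*l^2 + 10*l
(4) = 12*s^2 + 48*s
(5) = -9*r^2 + 35*r + 50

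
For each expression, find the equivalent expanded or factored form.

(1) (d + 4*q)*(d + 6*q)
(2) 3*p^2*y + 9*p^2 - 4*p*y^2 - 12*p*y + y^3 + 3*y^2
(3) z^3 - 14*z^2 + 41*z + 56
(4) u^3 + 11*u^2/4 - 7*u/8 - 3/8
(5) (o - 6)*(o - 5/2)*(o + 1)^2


(1) = d^2 + 10*d*q + 24*q^2
(2) = (-3*p + y)*(-p + y)*(y + 3)
(3) = (z - 8)*(z - 7)*(z + 1)
(4) = (u - 1/2)*(u + 1/4)*(u + 3)
(5) = o^4 - 13*o^3/2 - o^2 + 43*o/2 + 15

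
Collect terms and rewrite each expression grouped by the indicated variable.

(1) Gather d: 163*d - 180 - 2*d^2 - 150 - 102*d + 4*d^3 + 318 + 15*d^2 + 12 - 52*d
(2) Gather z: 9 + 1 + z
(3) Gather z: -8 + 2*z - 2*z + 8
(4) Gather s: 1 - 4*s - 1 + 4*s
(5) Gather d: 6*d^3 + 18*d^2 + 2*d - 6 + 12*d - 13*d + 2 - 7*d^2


(1) = 4*d^3 + 13*d^2 + 9*d
(2) = z + 10
(3) = 0
(4) = 0
(5) = 6*d^3 + 11*d^2 + d - 4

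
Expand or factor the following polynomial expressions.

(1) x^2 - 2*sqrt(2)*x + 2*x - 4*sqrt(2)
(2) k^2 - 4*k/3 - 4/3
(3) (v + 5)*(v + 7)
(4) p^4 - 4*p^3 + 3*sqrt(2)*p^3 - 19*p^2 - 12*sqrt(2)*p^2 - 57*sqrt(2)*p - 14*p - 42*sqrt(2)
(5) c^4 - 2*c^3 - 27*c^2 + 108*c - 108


(1) = (x + 2)*(x - 2*sqrt(2))
(2) = (k - 2)*(k + 2/3)
(3) = v^2 + 12*v + 35
(4) = (p - 7)*(p + 1)*(p + 2)*(p + 3*sqrt(2))
(5) = (c - 3)^2*(c - 2)*(c + 6)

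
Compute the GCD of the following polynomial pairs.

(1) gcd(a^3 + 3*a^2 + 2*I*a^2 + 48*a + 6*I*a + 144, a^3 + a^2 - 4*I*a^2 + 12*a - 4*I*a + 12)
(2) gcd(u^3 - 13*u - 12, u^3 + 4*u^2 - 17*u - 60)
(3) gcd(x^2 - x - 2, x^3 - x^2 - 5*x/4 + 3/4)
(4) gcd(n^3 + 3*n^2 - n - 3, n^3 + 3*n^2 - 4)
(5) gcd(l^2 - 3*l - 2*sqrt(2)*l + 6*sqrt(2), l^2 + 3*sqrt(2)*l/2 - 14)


(1) = a - 6*I
(2) = u^2 - u - 12
(3) = gcd((x - 2)*(x + 1), (x - 3/2)*(x - 1/2)*(x + 1)) = x + 1
(4) = gcd((n - 1)*(n + 1)*(n + 3), (n - 1)*(n + 2)^2) = n - 1
(5) = gcd((l - 3)*(l - 2*sqrt(2)), (l - 2*sqrt(2))*(l + 7*sqrt(2)/2)) = l - 2*sqrt(2)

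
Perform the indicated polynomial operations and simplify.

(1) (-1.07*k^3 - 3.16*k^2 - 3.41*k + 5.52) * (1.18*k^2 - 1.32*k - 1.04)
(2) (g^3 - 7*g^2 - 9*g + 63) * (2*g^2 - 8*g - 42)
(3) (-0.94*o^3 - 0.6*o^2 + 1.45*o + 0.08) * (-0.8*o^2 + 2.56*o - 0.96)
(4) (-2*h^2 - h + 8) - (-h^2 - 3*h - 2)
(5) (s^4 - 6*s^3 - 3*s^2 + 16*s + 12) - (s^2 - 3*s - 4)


(1) = -1.2626*k^5 - 2.3164*k^4 + 1.2602*k^3 + 14.3012*k^2 - 3.74*k - 5.7408
(2) = 2*g^5 - 22*g^4 - 4*g^3 + 492*g^2 - 126*g - 2646
(3) = 0.752*o^5 - 1.9264*o^4 - 1.7936*o^3 + 4.224*o^2 - 1.1872*o - 0.0768
(4) = -h^2 + 2*h + 10
(5) = s^4 - 6*s^3 - 4*s^2 + 19*s + 16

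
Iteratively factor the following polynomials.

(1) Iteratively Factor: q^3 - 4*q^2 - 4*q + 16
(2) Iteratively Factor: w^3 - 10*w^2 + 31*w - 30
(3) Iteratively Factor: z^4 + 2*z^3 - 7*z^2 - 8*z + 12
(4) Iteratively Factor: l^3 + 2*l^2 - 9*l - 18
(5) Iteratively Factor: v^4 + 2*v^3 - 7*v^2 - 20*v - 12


(1) = (q + 2)*(q^2 - 6*q + 8) = (q - 4)*(q + 2)*(q - 2)
(2) = (w - 5)*(w^2 - 5*w + 6) = (w - 5)*(w - 3)*(w - 2)
(3) = (z - 2)*(z^3 + 4*z^2 + z - 6) = (z - 2)*(z - 1)*(z^2 + 5*z + 6) = (z - 2)*(z - 1)*(z + 3)*(z + 2)
(4) = (l + 2)*(l^2 - 9) = (l - 3)*(l + 2)*(l + 3)
(5) = (v + 2)*(v^3 - 7*v - 6) = (v - 3)*(v + 2)*(v^2 + 3*v + 2) = (v - 3)*(v + 1)*(v + 2)*(v + 2)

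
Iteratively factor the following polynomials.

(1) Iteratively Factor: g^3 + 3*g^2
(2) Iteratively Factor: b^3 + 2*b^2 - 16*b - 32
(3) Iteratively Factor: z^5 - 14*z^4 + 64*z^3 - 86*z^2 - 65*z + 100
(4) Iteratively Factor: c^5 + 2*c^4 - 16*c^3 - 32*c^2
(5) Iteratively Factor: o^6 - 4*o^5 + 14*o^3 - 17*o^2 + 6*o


(1) = (g)*(g^2 + 3*g) = g^2*(g + 3)
(2) = (b + 4)*(b^2 - 2*b - 8) = (b - 4)*(b + 4)*(b + 2)
(3) = (z - 1)*(z^4 - 13*z^3 + 51*z^2 - 35*z - 100) = (z - 1)*(z + 1)*(z^3 - 14*z^2 + 65*z - 100) = (z - 4)*(z - 1)*(z + 1)*(z^2 - 10*z + 25) = (z - 5)*(z - 4)*(z - 1)*(z + 1)*(z - 5)
(4) = (c + 4)*(c^4 - 2*c^3 - 8*c^2) = c*(c + 4)*(c^3 - 2*c^2 - 8*c) = c^2*(c + 4)*(c^2 - 2*c - 8) = c^2*(c - 4)*(c + 4)*(c + 2)
(5) = (o - 1)*(o^5 - 3*o^4 - 3*o^3 + 11*o^2 - 6*o) = (o - 3)*(o - 1)*(o^4 - 3*o^2 + 2*o) = o*(o - 3)*(o - 1)*(o^3 - 3*o + 2) = o*(o - 3)*(o - 1)^2*(o^2 + o - 2) = o*(o - 3)*(o - 1)^3*(o + 2)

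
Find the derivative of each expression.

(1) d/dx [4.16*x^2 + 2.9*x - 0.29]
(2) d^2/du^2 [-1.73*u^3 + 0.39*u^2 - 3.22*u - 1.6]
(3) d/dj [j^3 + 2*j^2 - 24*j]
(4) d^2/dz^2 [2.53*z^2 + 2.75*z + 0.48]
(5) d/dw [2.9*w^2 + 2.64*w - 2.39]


(1) = 8.32*x + 2.9
(2) = 0.78 - 10.38*u
(3) = 3*j^2 + 4*j - 24
(4) = 5.06000000000000
(5) = 5.8*w + 2.64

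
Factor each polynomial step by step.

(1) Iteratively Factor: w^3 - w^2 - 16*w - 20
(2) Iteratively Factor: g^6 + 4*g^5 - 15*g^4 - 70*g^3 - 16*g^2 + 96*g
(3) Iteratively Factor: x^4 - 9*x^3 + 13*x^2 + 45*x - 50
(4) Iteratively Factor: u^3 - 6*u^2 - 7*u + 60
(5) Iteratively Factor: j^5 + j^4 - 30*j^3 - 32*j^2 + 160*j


(1) = (w + 2)*(w^2 - 3*w - 10) = (w + 2)^2*(w - 5)
(2) = (g + 2)*(g^5 + 2*g^4 - 19*g^3 - 32*g^2 + 48*g) = (g + 2)*(g + 3)*(g^4 - g^3 - 16*g^2 + 16*g) = g*(g + 2)*(g + 3)*(g^3 - g^2 - 16*g + 16) = g*(g + 2)*(g + 3)*(g + 4)*(g^2 - 5*g + 4) = g*(g - 1)*(g + 2)*(g + 3)*(g + 4)*(g - 4)
(3) = (x - 5)*(x^3 - 4*x^2 - 7*x + 10) = (x - 5)*(x + 2)*(x^2 - 6*x + 5) = (x - 5)*(x - 1)*(x + 2)*(x - 5)
(4) = (u - 4)*(u^2 - 2*u - 15) = (u - 4)*(u + 3)*(u - 5)
(5) = (j - 2)*(j^4 + 3*j^3 - 24*j^2 - 80*j) = (j - 2)*(j + 4)*(j^3 - j^2 - 20*j) = j*(j - 2)*(j + 4)*(j^2 - j - 20) = j*(j - 2)*(j + 4)^2*(j - 5)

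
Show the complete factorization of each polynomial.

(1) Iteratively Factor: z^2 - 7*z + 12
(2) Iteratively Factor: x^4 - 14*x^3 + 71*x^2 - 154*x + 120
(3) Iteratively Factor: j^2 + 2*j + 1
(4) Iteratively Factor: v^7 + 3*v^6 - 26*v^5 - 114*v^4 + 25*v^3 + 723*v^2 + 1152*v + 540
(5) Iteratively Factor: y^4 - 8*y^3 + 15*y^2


(1) = (z - 4)*(z - 3)
(2) = (x - 5)*(x^3 - 9*x^2 + 26*x - 24) = (x - 5)*(x - 3)*(x^2 - 6*x + 8) = (x - 5)*(x - 4)*(x - 3)*(x - 2)
(3) = (j + 1)*(j + 1)
(4) = (v + 2)*(v^6 + v^5 - 28*v^4 - 58*v^3 + 141*v^2 + 441*v + 270) = (v - 5)*(v + 2)*(v^5 + 6*v^4 + 2*v^3 - 48*v^2 - 99*v - 54) = (v - 5)*(v + 2)*(v + 3)*(v^4 + 3*v^3 - 7*v^2 - 27*v - 18) = (v - 5)*(v + 2)*(v + 3)^2*(v^3 - 7*v - 6) = (v - 5)*(v + 2)^2*(v + 3)^2*(v^2 - 2*v - 3) = (v - 5)*(v + 1)*(v + 2)^2*(v + 3)^2*(v - 3)
(5) = (y)*(y^3 - 8*y^2 + 15*y) = y^2*(y^2 - 8*y + 15) = y^2*(y - 5)*(y - 3)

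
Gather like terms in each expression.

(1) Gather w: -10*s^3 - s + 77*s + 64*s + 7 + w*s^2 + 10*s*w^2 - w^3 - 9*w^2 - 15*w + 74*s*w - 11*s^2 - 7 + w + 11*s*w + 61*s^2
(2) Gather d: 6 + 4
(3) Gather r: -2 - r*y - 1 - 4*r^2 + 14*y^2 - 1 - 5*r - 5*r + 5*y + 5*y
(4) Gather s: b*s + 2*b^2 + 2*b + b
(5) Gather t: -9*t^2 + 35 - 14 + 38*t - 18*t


(1) = -10*s^3 + 50*s^2 + 140*s - w^3 + w^2*(10*s - 9) + w*(s^2 + 85*s - 14)
(2) = 10
(3) = -4*r^2 + r*(-y - 10) + 14*y^2 + 10*y - 4
(4) = 2*b^2 + b*s + 3*b
(5) = -9*t^2 + 20*t + 21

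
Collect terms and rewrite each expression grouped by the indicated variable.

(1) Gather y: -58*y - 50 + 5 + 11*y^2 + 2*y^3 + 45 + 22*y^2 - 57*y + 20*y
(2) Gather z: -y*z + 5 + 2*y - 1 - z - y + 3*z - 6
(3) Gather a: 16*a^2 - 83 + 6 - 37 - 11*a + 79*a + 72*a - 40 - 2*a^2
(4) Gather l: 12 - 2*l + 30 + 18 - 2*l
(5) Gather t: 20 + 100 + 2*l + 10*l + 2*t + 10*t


(1) = 2*y^3 + 33*y^2 - 95*y
(2) = y + z*(2 - y) - 2
(3) = 14*a^2 + 140*a - 154
(4) = 60 - 4*l
(5) = 12*l + 12*t + 120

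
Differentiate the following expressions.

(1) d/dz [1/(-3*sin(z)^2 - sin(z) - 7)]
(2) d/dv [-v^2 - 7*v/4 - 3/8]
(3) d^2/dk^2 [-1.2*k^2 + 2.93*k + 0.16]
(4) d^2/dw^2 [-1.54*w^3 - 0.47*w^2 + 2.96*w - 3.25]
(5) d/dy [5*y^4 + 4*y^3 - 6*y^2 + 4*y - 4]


(1) = (6*sin(z) + 1)*cos(z)/(3*sin(z)^2 + sin(z) + 7)^2
(2) = -2*v - 7/4
(3) = -2.40000000000000
(4) = -9.24*w - 0.94
(5) = 20*y^3 + 12*y^2 - 12*y + 4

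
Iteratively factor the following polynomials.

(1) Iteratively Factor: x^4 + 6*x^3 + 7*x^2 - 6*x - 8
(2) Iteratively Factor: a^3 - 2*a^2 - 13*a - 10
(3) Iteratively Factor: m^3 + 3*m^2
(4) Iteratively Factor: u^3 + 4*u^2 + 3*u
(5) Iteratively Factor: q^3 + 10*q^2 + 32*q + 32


(1) = (x + 1)*(x^3 + 5*x^2 + 2*x - 8) = (x + 1)*(x + 2)*(x^2 + 3*x - 4) = (x + 1)*(x + 2)*(x + 4)*(x - 1)
(2) = (a + 1)*(a^2 - 3*a - 10) = (a - 5)*(a + 1)*(a + 2)
(3) = (m)*(m^2 + 3*m) = m^2*(m + 3)
(4) = (u + 1)*(u^2 + 3*u) = u*(u + 1)*(u + 3)
(5) = (q + 4)*(q^2 + 6*q + 8) = (q + 4)^2*(q + 2)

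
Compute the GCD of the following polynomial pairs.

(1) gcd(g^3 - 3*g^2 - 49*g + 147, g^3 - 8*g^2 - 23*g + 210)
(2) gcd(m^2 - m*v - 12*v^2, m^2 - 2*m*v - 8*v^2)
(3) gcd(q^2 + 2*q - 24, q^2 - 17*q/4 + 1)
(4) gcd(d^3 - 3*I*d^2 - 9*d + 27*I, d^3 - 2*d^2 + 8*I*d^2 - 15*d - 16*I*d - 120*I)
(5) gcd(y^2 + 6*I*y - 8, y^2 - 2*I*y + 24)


(1) = g - 7
(2) = -m + 4*v
(3) = q - 4
(4) = d + 3
(5) = gcd((y + 2*I)*(y + 4*I), (y - 6*I)*(y + 4*I)) = y + 4*I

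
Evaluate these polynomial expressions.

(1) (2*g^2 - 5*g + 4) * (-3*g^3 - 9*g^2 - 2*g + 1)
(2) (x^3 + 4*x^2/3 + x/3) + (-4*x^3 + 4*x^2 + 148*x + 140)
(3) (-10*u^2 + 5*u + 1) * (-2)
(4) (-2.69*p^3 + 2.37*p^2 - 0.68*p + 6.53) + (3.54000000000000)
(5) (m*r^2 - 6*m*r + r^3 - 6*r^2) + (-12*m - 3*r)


(1) = -6*g^5 - 3*g^4 + 29*g^3 - 24*g^2 - 13*g + 4
(2) = -3*x^3 + 16*x^2/3 + 445*x/3 + 140
(3) = 20*u^2 - 10*u - 2
(4) = -2.69*p^3 + 2.37*p^2 - 0.68*p + 10.07
(5) = m*r^2 - 6*m*r - 12*m + r^3 - 6*r^2 - 3*r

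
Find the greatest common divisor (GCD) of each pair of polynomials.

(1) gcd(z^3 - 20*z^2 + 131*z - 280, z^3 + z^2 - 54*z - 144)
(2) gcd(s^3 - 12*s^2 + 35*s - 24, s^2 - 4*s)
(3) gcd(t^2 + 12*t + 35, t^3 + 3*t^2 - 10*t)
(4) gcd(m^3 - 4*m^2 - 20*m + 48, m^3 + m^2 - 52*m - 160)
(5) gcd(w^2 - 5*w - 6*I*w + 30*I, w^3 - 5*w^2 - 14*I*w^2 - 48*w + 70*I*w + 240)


(1) = gcd((z - 8)*(z - 7)*(z - 5), (z - 8)*(z + 3)*(z + 6)) = z - 8
(2) = 1
(3) = t + 5
(4) = m + 4
(5) = w^2 + w*(-5 - 6*I) + 30*I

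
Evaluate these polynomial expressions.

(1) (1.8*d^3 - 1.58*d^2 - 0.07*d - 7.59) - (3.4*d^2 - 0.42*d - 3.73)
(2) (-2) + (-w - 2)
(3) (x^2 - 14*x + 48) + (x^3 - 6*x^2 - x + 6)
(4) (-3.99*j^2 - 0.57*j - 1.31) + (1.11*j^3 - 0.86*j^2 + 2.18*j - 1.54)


(1) = 1.8*d^3 - 4.98*d^2 + 0.35*d - 3.86
(2) = -w - 4
(3) = x^3 - 5*x^2 - 15*x + 54
(4) = 1.11*j^3 - 4.85*j^2 + 1.61*j - 2.85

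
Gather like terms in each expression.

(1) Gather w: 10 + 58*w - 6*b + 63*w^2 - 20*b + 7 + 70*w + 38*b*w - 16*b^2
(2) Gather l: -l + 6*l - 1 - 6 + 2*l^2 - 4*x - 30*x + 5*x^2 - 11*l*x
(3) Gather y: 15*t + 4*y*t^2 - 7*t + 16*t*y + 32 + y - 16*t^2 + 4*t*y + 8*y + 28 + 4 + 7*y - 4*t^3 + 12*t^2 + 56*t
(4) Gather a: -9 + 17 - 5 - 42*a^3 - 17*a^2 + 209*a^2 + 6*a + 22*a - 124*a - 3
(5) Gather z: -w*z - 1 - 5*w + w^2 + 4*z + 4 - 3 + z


(1) = -16*b^2 - 26*b + 63*w^2 + w*(38*b + 128) + 17
(2) = 2*l^2 + l*(5 - 11*x) + 5*x^2 - 34*x - 7
(3) = -4*t^3 - 4*t^2 + 64*t + y*(4*t^2 + 20*t + 16) + 64
(4) = -42*a^3 + 192*a^2 - 96*a
(5) = w^2 - 5*w + z*(5 - w)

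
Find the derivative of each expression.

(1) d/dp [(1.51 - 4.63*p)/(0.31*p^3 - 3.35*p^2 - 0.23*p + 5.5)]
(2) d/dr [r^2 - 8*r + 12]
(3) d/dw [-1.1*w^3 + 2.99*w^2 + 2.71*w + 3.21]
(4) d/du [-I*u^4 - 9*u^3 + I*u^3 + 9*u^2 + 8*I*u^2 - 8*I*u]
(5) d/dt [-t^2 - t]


(1) = (2.8706*p^3 - 16.9148*p^2 + 10.117*p - 25.1177)/(0.0961*p^6 - 2.077*p^5 + 11.0799*p^4 + 4.951*p^3 - 36.7971*p^2 - 2.53*p + 30.25)
(2) = 2*r - 8
(3) = -3.3*w^2 + 5.98*w + 2.71
(4) = -4*I*u^3 - u^2*(27 - 3*I) + u*(18 + 16*I) - 8*I
(5) = -2*t - 1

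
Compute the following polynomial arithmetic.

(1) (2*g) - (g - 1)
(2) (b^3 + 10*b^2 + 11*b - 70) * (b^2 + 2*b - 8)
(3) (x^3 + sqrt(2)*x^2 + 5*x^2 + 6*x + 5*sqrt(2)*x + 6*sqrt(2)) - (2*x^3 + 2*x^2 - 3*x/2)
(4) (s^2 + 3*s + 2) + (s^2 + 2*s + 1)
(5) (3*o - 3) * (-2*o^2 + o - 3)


(1) = g + 1
(2) = b^5 + 12*b^4 + 23*b^3 - 128*b^2 - 228*b + 560
(3) = -x^3 + sqrt(2)*x^2 + 3*x^2 + 5*sqrt(2)*x + 15*x/2 + 6*sqrt(2)
(4) = 2*s^2 + 5*s + 3
(5) = -6*o^3 + 9*o^2 - 12*o + 9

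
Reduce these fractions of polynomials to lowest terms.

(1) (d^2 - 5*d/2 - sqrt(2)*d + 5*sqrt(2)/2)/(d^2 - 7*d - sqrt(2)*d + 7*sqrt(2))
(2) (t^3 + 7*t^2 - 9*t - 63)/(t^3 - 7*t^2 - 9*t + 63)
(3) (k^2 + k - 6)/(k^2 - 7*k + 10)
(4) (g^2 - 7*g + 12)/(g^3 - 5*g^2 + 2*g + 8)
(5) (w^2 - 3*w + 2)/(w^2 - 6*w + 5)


(1) = (2*d - 5)/(2*d - 14)
(2) = (t + 7)/(t - 7)
(3) = (k + 3)/(k - 5)
(4) = (g - 3)/(g^2 - g - 2)
(5) = (w - 2)/(w - 5)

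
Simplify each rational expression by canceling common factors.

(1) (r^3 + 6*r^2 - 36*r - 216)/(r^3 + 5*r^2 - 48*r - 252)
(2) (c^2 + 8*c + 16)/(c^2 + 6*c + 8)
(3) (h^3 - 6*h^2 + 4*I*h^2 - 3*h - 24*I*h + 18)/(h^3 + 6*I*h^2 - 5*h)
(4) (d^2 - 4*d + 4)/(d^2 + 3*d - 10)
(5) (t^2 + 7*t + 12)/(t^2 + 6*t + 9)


(1) = (r - 6)/(r - 7)
(2) = (c + 4)/(c + 2)
(3) = (h^2 + h*(-6 + 3*I) - 18*I)/(h^2 + 5*I*h)
(4) = (d - 2)/(d + 5)
(5) = (t + 4)/(t + 3)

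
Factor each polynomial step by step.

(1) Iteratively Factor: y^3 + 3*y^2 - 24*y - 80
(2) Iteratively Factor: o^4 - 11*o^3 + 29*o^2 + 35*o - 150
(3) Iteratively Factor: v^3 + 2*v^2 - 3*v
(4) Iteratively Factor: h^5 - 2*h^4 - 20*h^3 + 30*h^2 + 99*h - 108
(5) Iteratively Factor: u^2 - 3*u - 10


(1) = (y - 5)*(y^2 + 8*y + 16) = (y - 5)*(y + 4)*(y + 4)
(2) = (o - 5)*(o^3 - 6*o^2 - o + 30) = (o - 5)^2*(o^2 - o - 6) = (o - 5)^2*(o + 2)*(o - 3)
(3) = (v + 3)*(v^2 - v) = (v - 1)*(v + 3)*(v)
(4) = (h - 4)*(h^4 + 2*h^3 - 12*h^2 - 18*h + 27) = (h - 4)*(h + 3)*(h^3 - h^2 - 9*h + 9) = (h - 4)*(h - 3)*(h + 3)*(h^2 + 2*h - 3) = (h - 4)*(h - 3)*(h + 3)^2*(h - 1)
(5) = (u - 5)*(u + 2)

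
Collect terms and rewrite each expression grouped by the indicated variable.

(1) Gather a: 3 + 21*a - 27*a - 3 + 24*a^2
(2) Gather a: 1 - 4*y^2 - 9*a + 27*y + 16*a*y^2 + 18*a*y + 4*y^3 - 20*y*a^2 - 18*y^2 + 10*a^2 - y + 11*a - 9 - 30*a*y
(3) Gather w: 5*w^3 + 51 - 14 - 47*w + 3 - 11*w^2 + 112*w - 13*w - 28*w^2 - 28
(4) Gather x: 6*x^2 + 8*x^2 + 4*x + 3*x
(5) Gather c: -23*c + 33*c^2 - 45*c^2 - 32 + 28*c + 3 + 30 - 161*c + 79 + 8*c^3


(1) = 24*a^2 - 6*a
(2) = a^2*(10 - 20*y) + a*(16*y^2 - 12*y + 2) + 4*y^3 - 22*y^2 + 26*y - 8
(3) = 5*w^3 - 39*w^2 + 52*w + 12
(4) = 14*x^2 + 7*x
(5) = 8*c^3 - 12*c^2 - 156*c + 80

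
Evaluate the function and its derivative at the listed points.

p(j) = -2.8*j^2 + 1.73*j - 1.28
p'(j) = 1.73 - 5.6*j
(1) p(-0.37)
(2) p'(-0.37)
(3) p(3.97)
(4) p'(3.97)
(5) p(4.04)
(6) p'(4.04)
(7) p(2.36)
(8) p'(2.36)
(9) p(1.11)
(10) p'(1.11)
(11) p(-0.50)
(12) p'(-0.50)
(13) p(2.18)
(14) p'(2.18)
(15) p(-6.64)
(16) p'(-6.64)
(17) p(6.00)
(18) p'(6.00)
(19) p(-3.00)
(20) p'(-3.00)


(1) = -2.30
(2) = 3.80
(3) = -38.54
(4) = -20.50
(5) = -39.99
(6) = -20.89
(7) = -12.79
(8) = -11.49
(9) = -2.81
(10) = -4.49
(11) = -2.84
(12) = 4.53
(13) = -10.82
(14) = -10.48
(15) = -136.22
(16) = 38.91
(17) = -91.70
(18) = -31.87
(19) = -31.67
(20) = 18.53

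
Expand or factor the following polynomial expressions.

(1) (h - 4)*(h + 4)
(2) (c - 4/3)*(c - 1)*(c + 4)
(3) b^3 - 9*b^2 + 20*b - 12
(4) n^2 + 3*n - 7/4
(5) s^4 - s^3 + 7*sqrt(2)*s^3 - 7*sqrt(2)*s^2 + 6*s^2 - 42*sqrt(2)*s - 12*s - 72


(1) = h^2 - 16
(2) = c^3 + 5*c^2/3 - 8*c + 16/3
(3) = (b - 6)*(b - 2)*(b - 1)
(4) = (n - 1/2)*(n + 7/2)
(5) = (s - 3)*(s + 2)*(s + sqrt(2))*(s + 6*sqrt(2))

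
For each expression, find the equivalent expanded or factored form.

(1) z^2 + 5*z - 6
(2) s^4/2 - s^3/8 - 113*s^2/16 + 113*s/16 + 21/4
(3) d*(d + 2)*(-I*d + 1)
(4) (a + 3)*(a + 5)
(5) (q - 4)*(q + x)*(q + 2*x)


(1) = (z - 1)*(z + 6)
(2) = (s/2 + 1/4)*(s - 3)*(s - 7/4)*(s + 4)
(3) = -I*d^3 + d^2 - 2*I*d^2 + 2*d
(4) = a^2 + 8*a + 15
(5) = q^3 + 3*q^2*x - 4*q^2 + 2*q*x^2 - 12*q*x - 8*x^2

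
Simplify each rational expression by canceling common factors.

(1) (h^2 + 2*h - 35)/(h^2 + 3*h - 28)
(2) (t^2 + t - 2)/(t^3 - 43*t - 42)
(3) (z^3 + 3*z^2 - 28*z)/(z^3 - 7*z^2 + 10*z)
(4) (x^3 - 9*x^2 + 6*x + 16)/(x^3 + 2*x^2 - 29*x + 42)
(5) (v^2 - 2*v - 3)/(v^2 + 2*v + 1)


(1) = (h - 5)/(h - 4)
(2) = (t^2 + t - 2)/(t^3 - 43*t - 42)
(3) = (z^2 + 3*z - 28)/(z^2 - 7*z + 10)
(4) = (x^2 - 7*x - 8)/(x^2 + 4*x - 21)
(5) = (v - 3)/(v + 1)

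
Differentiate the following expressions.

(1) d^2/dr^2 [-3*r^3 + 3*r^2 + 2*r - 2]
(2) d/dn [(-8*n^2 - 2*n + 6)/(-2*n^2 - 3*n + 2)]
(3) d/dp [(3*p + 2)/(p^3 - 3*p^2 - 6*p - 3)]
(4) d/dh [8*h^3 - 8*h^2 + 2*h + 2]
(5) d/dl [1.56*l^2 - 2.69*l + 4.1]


(1) = 6 - 18*r
(2) = 2*(10*n^2 - 4*n + 7)/(4*n^4 + 12*n^3 + n^2 - 12*n + 4)
(3) = 3*(-2*p^3 + p^2 + 4*p + 1)/(p^6 - 6*p^5 - 3*p^4 + 30*p^3 + 54*p^2 + 36*p + 9)
(4) = 24*h^2 - 16*h + 2
(5) = 3.12*l - 2.69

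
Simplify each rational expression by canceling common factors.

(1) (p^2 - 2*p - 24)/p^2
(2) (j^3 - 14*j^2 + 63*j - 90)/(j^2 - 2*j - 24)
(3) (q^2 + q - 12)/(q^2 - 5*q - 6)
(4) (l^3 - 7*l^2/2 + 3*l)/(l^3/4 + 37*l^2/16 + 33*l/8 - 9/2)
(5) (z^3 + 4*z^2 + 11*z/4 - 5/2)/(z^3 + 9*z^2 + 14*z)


(1) = (p^2 - 2*p - 24)/p^2
(2) = (j^2 - 8*j + 15)/(j + 4)
(3) = (q^2 + q - 12)/(q^2 - 5*q - 6)
(4) = (16*l^3 - 56*l^2 + 48*l)/(4*l^3 + 37*l^2 + 66*l - 72)
(5) = (4*z^2 + 8*z - 5)/(4*z^2 + 28*z)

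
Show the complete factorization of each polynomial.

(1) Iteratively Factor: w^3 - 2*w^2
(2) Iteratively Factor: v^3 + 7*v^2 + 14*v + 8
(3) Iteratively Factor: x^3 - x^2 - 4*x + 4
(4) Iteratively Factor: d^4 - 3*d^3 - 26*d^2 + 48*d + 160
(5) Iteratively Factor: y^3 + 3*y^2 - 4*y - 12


(1) = (w)*(w^2 - 2*w) = w*(w - 2)*(w)
(2) = (v + 2)*(v^2 + 5*v + 4) = (v + 1)*(v + 2)*(v + 4)
(3) = (x + 2)*(x^2 - 3*x + 2) = (x - 2)*(x + 2)*(x - 1)
(4) = (d - 5)*(d^3 + 2*d^2 - 16*d - 32) = (d - 5)*(d + 4)*(d^2 - 2*d - 8) = (d - 5)*(d + 2)*(d + 4)*(d - 4)
(5) = (y - 2)*(y^2 + 5*y + 6) = (y - 2)*(y + 2)*(y + 3)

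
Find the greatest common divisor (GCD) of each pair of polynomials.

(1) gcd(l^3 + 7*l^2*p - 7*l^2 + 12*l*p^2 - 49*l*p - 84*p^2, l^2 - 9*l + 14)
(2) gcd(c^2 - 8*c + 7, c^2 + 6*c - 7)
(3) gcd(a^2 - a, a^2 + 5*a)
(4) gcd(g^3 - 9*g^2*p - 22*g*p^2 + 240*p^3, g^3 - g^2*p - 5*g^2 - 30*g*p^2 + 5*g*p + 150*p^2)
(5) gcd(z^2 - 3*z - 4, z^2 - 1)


(1) = l - 7
(2) = gcd((c - 7)*(c - 1), (c - 1)*(c + 7)) = c - 1
(3) = gcd(a*(a - 1), a*(a + 5)) = a
(4) = -g^2 + g*p + 30*p^2
(5) = z + 1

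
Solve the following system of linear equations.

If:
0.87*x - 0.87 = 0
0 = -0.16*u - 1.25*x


Then:
u = -7.81
x = 1.00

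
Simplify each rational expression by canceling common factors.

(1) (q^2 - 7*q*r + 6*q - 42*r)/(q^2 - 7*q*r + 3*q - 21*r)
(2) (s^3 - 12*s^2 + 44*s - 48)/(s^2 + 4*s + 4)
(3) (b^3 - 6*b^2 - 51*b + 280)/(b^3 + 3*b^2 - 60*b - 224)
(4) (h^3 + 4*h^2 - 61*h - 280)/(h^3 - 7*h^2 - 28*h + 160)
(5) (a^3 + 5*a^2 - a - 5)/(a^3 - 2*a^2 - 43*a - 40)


(1) = (q + 6)/(q + 3)
(2) = (s^3 - 12*s^2 + 44*s - 48)/(s^2 + 4*s + 4)
(3) = (b - 5)/(b + 4)
(4) = (h + 7)/(h - 4)
(5) = (a - 1)/(a - 8)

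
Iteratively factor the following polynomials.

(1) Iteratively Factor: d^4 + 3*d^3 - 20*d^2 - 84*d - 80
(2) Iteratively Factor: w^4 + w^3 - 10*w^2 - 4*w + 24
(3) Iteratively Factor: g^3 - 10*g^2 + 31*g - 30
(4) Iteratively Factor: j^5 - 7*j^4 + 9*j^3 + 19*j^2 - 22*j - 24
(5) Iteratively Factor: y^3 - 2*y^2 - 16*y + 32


(1) = (d + 2)*(d^3 + d^2 - 22*d - 40) = (d - 5)*(d + 2)*(d^2 + 6*d + 8) = (d - 5)*(d + 2)^2*(d + 4)
(2) = (w + 3)*(w^3 - 2*w^2 - 4*w + 8) = (w - 2)*(w + 3)*(w^2 - 4) = (w - 2)^2*(w + 3)*(w + 2)
(3) = (g - 2)*(g^2 - 8*g + 15) = (g - 3)*(g - 2)*(g - 5)
(4) = (j + 1)*(j^4 - 8*j^3 + 17*j^2 + 2*j - 24) = (j - 2)*(j + 1)*(j^3 - 6*j^2 + 5*j + 12) = (j - 3)*(j - 2)*(j + 1)*(j^2 - 3*j - 4) = (j - 4)*(j - 3)*(j - 2)*(j + 1)*(j + 1)
(5) = (y - 2)*(y^2 - 16) = (y - 2)*(y + 4)*(y - 4)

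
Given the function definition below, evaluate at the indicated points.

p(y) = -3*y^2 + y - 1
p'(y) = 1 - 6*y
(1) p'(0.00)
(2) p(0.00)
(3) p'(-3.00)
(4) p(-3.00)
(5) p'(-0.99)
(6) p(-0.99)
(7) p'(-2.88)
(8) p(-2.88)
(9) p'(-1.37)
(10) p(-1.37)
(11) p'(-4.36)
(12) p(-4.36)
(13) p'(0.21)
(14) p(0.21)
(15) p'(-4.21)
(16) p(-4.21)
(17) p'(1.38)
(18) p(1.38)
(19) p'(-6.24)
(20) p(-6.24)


(1) = 1.00
(2) = -1.00
(3) = 19.00
(4) = -31.00
(5) = 6.94
(6) = -4.93
(7) = 18.28
(8) = -28.76
(9) = 9.22
(10) = -8.00
(11) = 27.16
(12) = -62.39
(13) = -0.26
(14) = -0.92
(15) = 26.26
(16) = -58.38
(17) = -7.28
(18) = -5.33
(19) = 38.44
(20) = -124.05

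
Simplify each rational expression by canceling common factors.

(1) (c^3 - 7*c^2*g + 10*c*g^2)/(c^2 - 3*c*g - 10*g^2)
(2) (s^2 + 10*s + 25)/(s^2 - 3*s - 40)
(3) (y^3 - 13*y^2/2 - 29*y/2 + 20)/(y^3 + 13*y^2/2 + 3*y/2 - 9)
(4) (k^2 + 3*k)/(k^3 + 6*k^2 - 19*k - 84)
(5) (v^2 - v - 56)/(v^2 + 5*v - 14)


(1) = (c^2 - 2*c*g)/(c + 2*g)
(2) = (s + 5)/(s - 8)
(3) = (2*y^2 - 11*y - 40)/(2*y^2 + 15*y + 18)
(4) = k/(k^2 + 3*k - 28)
(5) = (v - 8)/(v - 2)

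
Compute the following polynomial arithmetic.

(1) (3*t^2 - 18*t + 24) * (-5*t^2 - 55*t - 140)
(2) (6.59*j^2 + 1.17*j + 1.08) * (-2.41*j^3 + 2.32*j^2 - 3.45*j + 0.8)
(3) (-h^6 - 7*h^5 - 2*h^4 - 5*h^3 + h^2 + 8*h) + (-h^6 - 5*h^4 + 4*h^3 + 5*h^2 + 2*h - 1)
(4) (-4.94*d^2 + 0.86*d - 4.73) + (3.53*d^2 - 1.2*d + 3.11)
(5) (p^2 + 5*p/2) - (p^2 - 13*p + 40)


(1) = -15*t^4 - 75*t^3 + 450*t^2 + 1200*t - 3360
(2) = -15.8819*j^5 + 12.4691*j^4 - 22.6239*j^3 + 3.7411*j^2 - 2.79*j + 0.864
(3) = -2*h^6 - 7*h^5 - 7*h^4 - h^3 + 6*h^2 + 10*h - 1
(4) = -1.41*d^2 - 0.34*d - 1.62
(5) = 31*p/2 - 40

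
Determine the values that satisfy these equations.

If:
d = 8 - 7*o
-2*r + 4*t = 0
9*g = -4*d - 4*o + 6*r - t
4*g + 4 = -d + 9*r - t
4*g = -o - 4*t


Then:
d = 424/1565
g = -668/1565
o = 1728/1565
r = 472/1565
t = 236/1565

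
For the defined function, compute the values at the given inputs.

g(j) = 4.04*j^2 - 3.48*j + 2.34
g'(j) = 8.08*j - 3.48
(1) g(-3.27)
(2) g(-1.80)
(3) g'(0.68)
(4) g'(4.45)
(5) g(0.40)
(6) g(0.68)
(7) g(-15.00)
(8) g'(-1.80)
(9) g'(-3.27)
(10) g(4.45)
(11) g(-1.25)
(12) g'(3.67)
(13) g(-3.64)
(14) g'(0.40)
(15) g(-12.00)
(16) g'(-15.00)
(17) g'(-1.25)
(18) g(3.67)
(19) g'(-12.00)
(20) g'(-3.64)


(1) = 56.92
(2) = 21.69
(3) = 2.01
(4) = 32.48
(5) = 1.59
(6) = 1.84
(7) = 963.54
(8) = -18.02
(9) = -29.90
(10) = 66.86
(11) = 13.00
(12) = 26.17
(13) = 68.54
(14) = -0.25
(15) = 625.86
(16) = -124.68
(17) = -13.58
(18) = 43.98
(19) = -100.44
(20) = -32.89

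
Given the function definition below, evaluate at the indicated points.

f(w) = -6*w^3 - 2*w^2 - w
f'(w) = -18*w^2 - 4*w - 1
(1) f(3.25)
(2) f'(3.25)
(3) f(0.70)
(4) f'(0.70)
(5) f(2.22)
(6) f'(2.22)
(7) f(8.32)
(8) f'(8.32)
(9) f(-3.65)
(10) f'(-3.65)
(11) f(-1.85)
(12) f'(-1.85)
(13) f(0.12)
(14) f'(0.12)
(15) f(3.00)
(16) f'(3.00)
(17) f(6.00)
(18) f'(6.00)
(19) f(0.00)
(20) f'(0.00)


(1) = -230.34
(2) = -204.12
(3) = -3.74
(4) = -12.62
(5) = -77.72
(6) = -98.59
(7) = -3602.35
(8) = -1280.28
(9) = 268.77
(10) = -226.21
(11) = 32.99
(12) = -55.21
(13) = -0.16
(14) = -1.74
(15) = -183.00
(16) = -175.00
(17) = -1374.00
(18) = -673.00
(19) = 0.00
(20) = -1.00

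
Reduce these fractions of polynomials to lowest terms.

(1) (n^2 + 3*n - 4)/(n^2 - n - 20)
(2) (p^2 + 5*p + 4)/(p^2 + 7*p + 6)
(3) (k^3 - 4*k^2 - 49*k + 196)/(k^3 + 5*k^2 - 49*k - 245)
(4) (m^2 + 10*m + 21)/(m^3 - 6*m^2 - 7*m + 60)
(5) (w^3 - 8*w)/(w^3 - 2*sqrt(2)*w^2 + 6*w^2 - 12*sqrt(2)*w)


(1) = (n - 1)/(n - 5)
(2) = (p + 4)/(p + 6)
(3) = (k - 4)/(k + 5)
(4) = (m + 7)/(m^2 - 9*m + 20)
(5) = (w + 2*sqrt(2))/(w + 6)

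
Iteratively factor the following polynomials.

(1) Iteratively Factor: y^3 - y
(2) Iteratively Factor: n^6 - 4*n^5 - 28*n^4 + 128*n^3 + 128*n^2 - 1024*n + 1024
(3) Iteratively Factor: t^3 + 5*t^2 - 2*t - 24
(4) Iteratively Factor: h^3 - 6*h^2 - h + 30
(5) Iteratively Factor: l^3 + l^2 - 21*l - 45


(1) = (y - 1)*(y^2 + y) = y*(y - 1)*(y + 1)
(2) = (n - 4)*(n^5 - 28*n^3 + 16*n^2 + 192*n - 256) = (n - 4)*(n - 2)*(n^4 + 2*n^3 - 24*n^2 - 32*n + 128) = (n - 4)*(n - 2)*(n + 4)*(n^3 - 2*n^2 - 16*n + 32) = (n - 4)*(n - 2)*(n + 4)^2*(n^2 - 6*n + 8) = (n - 4)*(n - 2)^2*(n + 4)^2*(n - 4)
(3) = (t - 2)*(t^2 + 7*t + 12) = (t - 2)*(t + 4)*(t + 3)
(4) = (h - 3)*(h^2 - 3*h - 10) = (h - 3)*(h + 2)*(h - 5)
(5) = (l - 5)*(l^2 + 6*l + 9) = (l - 5)*(l + 3)*(l + 3)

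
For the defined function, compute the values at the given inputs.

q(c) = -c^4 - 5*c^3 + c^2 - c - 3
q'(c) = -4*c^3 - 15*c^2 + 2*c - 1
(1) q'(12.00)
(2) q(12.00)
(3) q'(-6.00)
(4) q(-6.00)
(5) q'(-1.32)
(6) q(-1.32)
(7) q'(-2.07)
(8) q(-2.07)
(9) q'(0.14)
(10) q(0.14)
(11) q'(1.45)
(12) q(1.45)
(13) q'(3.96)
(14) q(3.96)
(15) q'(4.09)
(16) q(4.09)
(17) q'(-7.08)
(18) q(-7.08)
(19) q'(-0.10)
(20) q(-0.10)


(1) = -9049.00
(2) = -29247.00
(3) = 311.00
(4) = -177.00
(5) = -20.58
(6) = 8.53
(7) = -33.93
(8) = 29.34
(9) = -1.02
(10) = -3.13
(11) = -41.83
(12) = -22.01
(13) = -476.70
(14) = -547.69
(15) = -517.41
(16) = -612.28
(17) = 652.52
(18) = -683.98
(19) = -1.35
(20) = -2.89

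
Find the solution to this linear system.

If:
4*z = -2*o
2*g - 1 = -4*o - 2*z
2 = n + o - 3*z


Then:
g = 3*z + 1/2
n = 5*z + 2
o = -2*z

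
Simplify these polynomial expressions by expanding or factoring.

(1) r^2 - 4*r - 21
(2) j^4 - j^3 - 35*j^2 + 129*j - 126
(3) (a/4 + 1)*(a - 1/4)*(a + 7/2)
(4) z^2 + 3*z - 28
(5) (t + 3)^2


(1) = (r - 7)*(r + 3)
(2) = (j - 3)^2*(j - 2)*(j + 7)
(3) = a^3/4 + 29*a^2/16 + 97*a/32 - 7/8
(4) = (z - 4)*(z + 7)
(5) = t^2 + 6*t + 9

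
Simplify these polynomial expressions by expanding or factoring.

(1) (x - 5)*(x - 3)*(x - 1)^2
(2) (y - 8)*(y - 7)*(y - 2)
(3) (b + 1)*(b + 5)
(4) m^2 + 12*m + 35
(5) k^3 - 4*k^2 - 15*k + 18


(1) = x^4 - 10*x^3 + 32*x^2 - 38*x + 15
(2) = y^3 - 17*y^2 + 86*y - 112
(3) = b^2 + 6*b + 5
(4) = (m + 5)*(m + 7)
(5) = (k - 6)*(k - 1)*(k + 3)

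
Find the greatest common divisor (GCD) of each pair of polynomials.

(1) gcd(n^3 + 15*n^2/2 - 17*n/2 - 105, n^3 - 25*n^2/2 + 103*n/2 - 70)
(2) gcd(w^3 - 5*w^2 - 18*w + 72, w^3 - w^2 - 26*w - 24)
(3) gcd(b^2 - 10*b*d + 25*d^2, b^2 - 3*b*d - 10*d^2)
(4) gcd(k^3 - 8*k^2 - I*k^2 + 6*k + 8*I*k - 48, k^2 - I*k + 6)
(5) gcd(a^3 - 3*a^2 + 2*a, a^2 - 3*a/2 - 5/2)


(1) = gcd((n - 7/2)*(n + 5)*(n + 6), (n - 5)*(n - 4)*(n - 7/2)) = n - 7/2
(2) = gcd((w - 6)*(w - 3)*(w + 4), (w - 6)*(w + 1)*(w + 4)) = w^2 - 2*w - 24
(3) = gcd((b - 5*d)^2, (b - 5*d)*(b + 2*d)) = b - 5*d
(4) = k^2 - I*k + 6
(5) = 1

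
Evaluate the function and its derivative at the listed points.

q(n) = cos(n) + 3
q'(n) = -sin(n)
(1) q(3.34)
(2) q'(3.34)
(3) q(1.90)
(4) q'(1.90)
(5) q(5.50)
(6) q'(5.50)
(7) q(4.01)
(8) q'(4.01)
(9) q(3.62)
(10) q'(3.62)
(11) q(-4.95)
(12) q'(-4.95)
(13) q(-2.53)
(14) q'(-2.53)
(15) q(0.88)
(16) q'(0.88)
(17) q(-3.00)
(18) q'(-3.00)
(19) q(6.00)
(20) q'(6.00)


(1) = 2.02
(2) = 0.20
(3) = 2.68
(4) = -0.95
(5) = 3.71
(6) = 0.71
(7) = 2.35
(8) = 0.76
(9) = 2.11
(10) = 0.46
(11) = 3.24
(12) = -0.97
(13) = 2.18
(14) = 0.57
(15) = 3.64
(16) = -0.77
(17) = 2.01
(18) = 0.14
(19) = 3.96
(20) = 0.28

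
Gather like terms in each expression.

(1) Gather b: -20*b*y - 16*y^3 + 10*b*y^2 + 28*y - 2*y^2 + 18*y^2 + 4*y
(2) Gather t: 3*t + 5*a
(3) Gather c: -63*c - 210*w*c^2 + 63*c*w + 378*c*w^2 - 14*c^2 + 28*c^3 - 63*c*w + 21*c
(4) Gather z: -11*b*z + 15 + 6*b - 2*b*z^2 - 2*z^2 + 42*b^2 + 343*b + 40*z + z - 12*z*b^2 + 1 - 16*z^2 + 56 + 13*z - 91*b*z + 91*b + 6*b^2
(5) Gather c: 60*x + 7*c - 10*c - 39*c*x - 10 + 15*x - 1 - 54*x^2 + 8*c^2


(1) = b*(10*y^2 - 20*y) - 16*y^3 + 16*y^2 + 32*y
(2) = 5*a + 3*t
(3) = 28*c^3 + c^2*(-210*w - 14) + c*(378*w^2 - 42)
(4) = 48*b^2 + 440*b + z^2*(-2*b - 18) + z*(-12*b^2 - 102*b + 54) + 72
(5) = 8*c^2 + c*(-39*x - 3) - 54*x^2 + 75*x - 11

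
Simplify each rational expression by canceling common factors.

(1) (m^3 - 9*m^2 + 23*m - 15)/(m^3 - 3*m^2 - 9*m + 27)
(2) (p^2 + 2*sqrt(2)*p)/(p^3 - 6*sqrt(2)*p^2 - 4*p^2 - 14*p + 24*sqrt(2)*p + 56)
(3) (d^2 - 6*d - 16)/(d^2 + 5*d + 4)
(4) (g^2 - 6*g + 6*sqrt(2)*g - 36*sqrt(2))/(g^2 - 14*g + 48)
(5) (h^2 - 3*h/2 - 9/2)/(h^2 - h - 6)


(1) = (m^2 - 6*m + 5)/(m^2 - 9)
(2) = (p^2 + 2*sqrt(2)*p)/(p^3 + p^2*(-6*sqrt(2) - 4) + p*(-14 + 24*sqrt(2)) + 56)
(3) = (d^2 - 6*d - 16)/(d^2 + 5*d + 4)
(4) = (g + 6*sqrt(2))/(g - 8)
(5) = (2*h + 3)/(2*h + 4)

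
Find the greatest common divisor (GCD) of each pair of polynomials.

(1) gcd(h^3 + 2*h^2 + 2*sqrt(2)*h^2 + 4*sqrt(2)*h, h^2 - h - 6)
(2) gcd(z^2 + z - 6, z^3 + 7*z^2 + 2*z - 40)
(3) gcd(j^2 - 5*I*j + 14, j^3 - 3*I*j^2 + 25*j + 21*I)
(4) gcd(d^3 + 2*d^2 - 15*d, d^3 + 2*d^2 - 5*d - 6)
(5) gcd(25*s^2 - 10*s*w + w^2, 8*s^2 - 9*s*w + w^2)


(1) = gcd(h*(h + 2)*(h + 2*sqrt(2)), (h - 3)*(h + 2)) = h + 2
(2) = gcd((z - 2)*(z + 3), (z - 2)*(z + 4)*(z + 5)) = z - 2
(3) = j - 7*I
(4) = 1
(5) = 1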